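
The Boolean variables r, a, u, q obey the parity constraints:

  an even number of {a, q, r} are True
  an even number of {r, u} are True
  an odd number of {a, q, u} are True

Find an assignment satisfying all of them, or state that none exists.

Adding constraints 1, 2, 3 mod 2: every variable appears an even number of times on the left, so the left side is 0.
But the right sides sum to 1 (mod 2). 0 ≠ 1 — the system is inconsistent.

Unsatisfiable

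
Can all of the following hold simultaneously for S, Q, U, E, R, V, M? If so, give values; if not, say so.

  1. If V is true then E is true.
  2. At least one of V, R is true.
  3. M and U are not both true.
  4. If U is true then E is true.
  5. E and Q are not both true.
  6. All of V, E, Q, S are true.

No satisfying assignment exists.

Case Q = True:
  (5) with Q=T forces E = False.
  Constraint (6) is violated (E=F) — contradiction.
Case Q = False:
  Constraint (6) is violated (Q=F) — contradiction.
Both cases fail — unsatisfiable.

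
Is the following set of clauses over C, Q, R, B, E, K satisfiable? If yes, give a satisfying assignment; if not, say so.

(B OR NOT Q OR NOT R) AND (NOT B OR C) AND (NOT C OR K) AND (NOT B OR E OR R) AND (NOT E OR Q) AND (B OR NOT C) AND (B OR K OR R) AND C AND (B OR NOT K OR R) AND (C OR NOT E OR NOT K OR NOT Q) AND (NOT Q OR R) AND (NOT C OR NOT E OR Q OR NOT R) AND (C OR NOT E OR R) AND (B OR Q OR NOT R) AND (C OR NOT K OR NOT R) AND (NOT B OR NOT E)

C: True, Q: False, R: True, B: True, E: False, K: True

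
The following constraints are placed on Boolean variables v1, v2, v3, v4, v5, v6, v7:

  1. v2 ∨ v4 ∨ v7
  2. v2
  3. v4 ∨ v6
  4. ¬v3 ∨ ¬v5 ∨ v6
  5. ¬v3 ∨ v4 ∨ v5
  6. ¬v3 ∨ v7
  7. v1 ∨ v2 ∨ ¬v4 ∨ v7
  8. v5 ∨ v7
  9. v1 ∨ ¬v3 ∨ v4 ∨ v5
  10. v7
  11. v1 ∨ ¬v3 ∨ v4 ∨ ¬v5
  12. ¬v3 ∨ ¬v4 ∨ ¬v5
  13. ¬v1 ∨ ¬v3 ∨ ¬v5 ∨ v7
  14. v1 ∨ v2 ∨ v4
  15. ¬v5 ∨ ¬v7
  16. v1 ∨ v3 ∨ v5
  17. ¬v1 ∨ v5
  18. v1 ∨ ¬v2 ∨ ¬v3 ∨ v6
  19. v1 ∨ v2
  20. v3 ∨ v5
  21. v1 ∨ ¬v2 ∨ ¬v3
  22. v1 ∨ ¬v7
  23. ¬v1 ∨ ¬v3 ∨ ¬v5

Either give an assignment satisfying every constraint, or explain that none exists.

Unsatisfiable — no assignment works.

Case v2 = True:
  (v7) forces v7 = True.
  (¬v5 ∨ ¬v7) forces v5 = False.
  (¬v1 ∨ v5) forces v1 = False.
  Clause (v1 ∨ ¬v7) is falsified — contradiction.
Case v2 = False:
  Clause (v2) is falsified — contradiction.
Both cases fail, so the formula is unsatisfiable.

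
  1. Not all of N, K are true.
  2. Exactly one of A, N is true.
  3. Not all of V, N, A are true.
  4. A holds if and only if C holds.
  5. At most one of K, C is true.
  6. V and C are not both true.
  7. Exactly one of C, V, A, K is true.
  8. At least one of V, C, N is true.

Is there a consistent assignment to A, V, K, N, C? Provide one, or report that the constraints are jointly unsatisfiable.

A=F, V=T, K=F, N=T, C=F

  (1) {N, K}: 1/2 true — not all ✓
  (2) {A, N}: 1 true — exactly one ✓
  (3) {V, N, A}: 2/3 true — not all ✓
  (4) A=F, C=F — same ✓
  (5) {K, C}: 0 true — at most one ✓
  (6) V=T, C=F — not both ✓
  (7) {C, V, A, K}: 1 true — exactly one ✓
  (8) {V, C, N}: 2 true — at least one ✓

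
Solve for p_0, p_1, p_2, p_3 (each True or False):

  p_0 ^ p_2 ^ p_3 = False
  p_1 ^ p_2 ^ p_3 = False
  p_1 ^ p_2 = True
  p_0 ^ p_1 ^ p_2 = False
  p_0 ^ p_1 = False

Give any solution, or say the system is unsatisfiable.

p_0 = True, p_1 = True, p_2 = False, p_3 = True

p_0 ^ p_2 ^ p_3 = T ^ F ^ T = False ✓
p_1 ^ p_2 ^ p_3 = T ^ F ^ T = False ✓
p_1 ^ p_2 = T ^ F = True ✓
p_0 ^ p_1 ^ p_2 = T ^ T ^ F = False ✓
p_0 ^ p_1 = T ^ T = False ✓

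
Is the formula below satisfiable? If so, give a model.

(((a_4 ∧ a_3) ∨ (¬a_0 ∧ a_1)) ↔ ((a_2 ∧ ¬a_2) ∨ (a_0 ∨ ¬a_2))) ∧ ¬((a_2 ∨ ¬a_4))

a_0: False, a_1: False, a_2: False, a_3: True, a_4: True

  ((a_4 ∧ a_3) ∨ (¬a_0 ∧ a_1)) ↔ ((a_2 ∧ ¬a_2) ∨ (a_0 ∨ ¬a_2)) = True
    (a_4 ∧ a_3) ∨ (¬a_0 ∧ a_1) = True
      a_4 ∧ a_3 = True
      ¬a_0 ∧ a_1 = False
        ¬a_0 = True
    (a_2 ∧ ¬a_2) ∨ (a_0 ∨ ¬a_2) = True
      a_2 ∧ ¬a_2 = False
        ¬a_2 = True
      a_0 ∨ ¬a_2 = True
        ¬a_2 = True
  ¬((a_2 ∨ ¬a_4)) = True
    a_2 ∨ ¬a_4 = False
      ¬a_4 = False
Both conjuncts True, so the formula holds.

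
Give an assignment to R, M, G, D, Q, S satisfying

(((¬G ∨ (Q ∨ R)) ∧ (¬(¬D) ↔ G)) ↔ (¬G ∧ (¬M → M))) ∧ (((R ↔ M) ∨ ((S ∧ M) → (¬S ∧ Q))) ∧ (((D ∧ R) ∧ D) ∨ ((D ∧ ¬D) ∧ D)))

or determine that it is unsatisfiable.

R=T; M=F; G=F; D=T; Q=T; S=F

  ((¬G ∨ (Q ∨ R)) ∧ (¬(¬D) ↔ G)) ↔ (¬G ∧ (¬M → M)) = True
    (¬G ∨ (Q ∨ R)) ∧ (¬(¬D) ↔ G) = False
      ¬G ∨ (Q ∨ R) = True
        ¬G = True
        Q ∨ R = True
      ¬(¬D) ↔ G = False
        ¬(¬D) = True
          ¬D = False
    ¬G ∧ (¬M → M) = False
      ¬G = True
      ¬M → M = False
        ¬M = True
  ((R ↔ M) ∨ ((S ∧ M) → (¬S ∧ Q))) ∧ (((D ∧ R) ∧ D) ∨ ((D ∧ ¬D) ∧ D)) = True
    (R ↔ M) ∨ ((S ∧ M) → (¬S ∧ Q)) = True
      R ↔ M = False
      (S ∧ M) → (¬S ∧ Q) = True
        S ∧ M = False
        ¬S ∧ Q = True
          ¬S = True
    ((D ∧ R) ∧ D) ∨ ((D ∧ ¬D) ∧ D) = True
      (D ∧ R) ∧ D = True
        D ∧ R = True
      (D ∧ ¬D) ∧ D = False
        D ∧ ¬D = False
          ¬D = False
Both conjuncts True, so the formula holds.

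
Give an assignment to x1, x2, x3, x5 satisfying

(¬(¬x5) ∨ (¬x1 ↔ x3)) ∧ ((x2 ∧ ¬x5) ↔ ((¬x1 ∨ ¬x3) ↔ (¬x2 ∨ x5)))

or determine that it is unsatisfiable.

x1 = True; x2 = True; x3 = True; x5 = True

  ¬(¬x5) ∨ (¬x1 ↔ x3) = True
    ¬(¬x5) = True
      ¬x5 = False
    ¬x1 ↔ x3 = False
      ¬x1 = False
  (x2 ∧ ¬x5) ↔ ((¬x1 ∨ ¬x3) ↔ (¬x2 ∨ x5)) = True
    x2 ∧ ¬x5 = False
      ¬x5 = False
    (¬x1 ∨ ¬x3) ↔ (¬x2 ∨ x5) = False
      ¬x1 ∨ ¬x3 = False
        ¬x1 = False
        ¬x3 = False
      ¬x2 ∨ x5 = True
        ¬x2 = False
Both conjuncts True, so the formula holds.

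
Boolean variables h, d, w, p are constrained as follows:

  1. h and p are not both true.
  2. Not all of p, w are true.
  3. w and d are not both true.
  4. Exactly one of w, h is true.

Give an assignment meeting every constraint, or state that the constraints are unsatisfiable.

h: True, d: False, w: False, p: False

  (1) h=T, p=F — not both ✓
  (2) {p, w}: 0/2 true — not all ✓
  (3) w=F, d=F — not both ✓
  (4) {w, h}: 1 true — exactly one ✓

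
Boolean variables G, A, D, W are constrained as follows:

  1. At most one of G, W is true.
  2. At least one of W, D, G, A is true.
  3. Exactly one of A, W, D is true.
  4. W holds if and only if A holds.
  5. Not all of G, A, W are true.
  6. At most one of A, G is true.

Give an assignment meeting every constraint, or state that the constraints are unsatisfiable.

G: True, A: False, D: True, W: False

  (1) {G, W}: 1 true — at most one ✓
  (2) {W, D, G, A}: 2 true — at least one ✓
  (3) {A, W, D}: 1 true — exactly one ✓
  (4) W=F, A=F — same ✓
  (5) {G, A, W}: 1/3 true — not all ✓
  (6) {A, G}: 1 true — at most one ✓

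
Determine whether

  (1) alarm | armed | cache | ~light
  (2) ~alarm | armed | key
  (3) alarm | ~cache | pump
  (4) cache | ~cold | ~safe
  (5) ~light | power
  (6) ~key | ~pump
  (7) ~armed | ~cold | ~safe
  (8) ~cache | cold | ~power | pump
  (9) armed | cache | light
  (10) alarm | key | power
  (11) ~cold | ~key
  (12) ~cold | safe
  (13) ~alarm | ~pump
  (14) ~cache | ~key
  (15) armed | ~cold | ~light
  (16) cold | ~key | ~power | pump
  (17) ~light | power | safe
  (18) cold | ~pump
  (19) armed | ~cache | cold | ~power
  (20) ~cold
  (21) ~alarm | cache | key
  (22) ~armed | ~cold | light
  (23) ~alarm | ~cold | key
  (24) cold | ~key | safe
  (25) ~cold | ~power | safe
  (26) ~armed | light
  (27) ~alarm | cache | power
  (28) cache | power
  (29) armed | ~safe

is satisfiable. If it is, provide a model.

Unit clause (~cold) forces cold = False.
In (cold | ~pump) only ~pump is left, so pump = False.
Try light = False:
  (~armed | light) forces armed = False.
  (armed | cache | light) forces cache = True.
  (alarm | ~cache | pump) forces alarm = True.
  (~alarm | armed | key) forces key = True.
  clause (~cache | ~key) is falsified — backtrack.
So light = True.
  then (~light | power) forces power = True.
  then (~cache | cold | ~power | pump) forces cache = False.
  then (cold | ~key | ~power | pump) forces key = False.
  then (~alarm | cache | key) forces alarm = False.
  then (alarm | armed | cache | ~light) forces armed = True.
Set safe = False.
All clauses satisfied.

light=T, key=F, power=T, armed=T, cold=F, safe=F, alarm=F, cache=F, pump=F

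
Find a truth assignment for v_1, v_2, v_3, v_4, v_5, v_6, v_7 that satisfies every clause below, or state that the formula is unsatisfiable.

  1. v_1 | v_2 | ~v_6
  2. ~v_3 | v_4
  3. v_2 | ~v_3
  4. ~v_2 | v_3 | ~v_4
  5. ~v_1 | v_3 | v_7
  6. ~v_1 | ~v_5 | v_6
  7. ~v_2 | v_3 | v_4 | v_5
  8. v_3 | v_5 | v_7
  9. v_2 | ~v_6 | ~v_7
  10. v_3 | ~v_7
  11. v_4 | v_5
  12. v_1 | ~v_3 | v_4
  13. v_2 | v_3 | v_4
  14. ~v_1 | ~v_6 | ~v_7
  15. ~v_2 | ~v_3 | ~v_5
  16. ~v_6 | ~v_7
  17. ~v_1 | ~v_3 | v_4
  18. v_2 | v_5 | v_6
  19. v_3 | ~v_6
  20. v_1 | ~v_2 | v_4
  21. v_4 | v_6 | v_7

v_1=F, v_2=T, v_3=T, v_4=T, v_5=F, v_6=T, v_7=F

Set v_1 = False.
Set v_2 = True.
  then (v_1 | ~v_2 | v_4) forces v_4 = True.
  then (~v_2 | v_3 | ~v_4) forces v_3 = True.
  then (~v_2 | ~v_3 | ~v_5) forces v_5 = False.
Set v_6 = True.
  then (~v_6 | ~v_7) forces v_7 = False.
All clauses satisfied.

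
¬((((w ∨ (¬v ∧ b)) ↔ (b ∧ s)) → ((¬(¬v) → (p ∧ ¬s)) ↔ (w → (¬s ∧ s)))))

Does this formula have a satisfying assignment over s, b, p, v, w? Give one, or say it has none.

s: False, b: True, p: False, v: True, w: False

  ¬((((w ∨ (¬v ∧ b)) ↔ (b ∧ s)) → ((¬(¬v) → (p ∧ ¬s)) ↔ (w → (¬s ∧ s))))) = True
    ((w ∨ (¬v ∧ b)) ↔ (b ∧ s)) → ((¬(¬v) → (p ∧ ¬s)) ↔ (w → (¬s ∧ s))) = False
      (w ∨ (¬v ∧ b)) ↔ (b ∧ s) = True
        w ∨ (¬v ∧ b) = False
          ¬v ∧ b = False
            ¬v = False
        b ∧ s = False
      (¬(¬v) → (p ∧ ¬s)) ↔ (w → (¬s ∧ s)) = False
        ¬(¬v) → (p ∧ ¬s) = False
          ¬(¬v) = True
            ¬v = False
          p ∧ ¬s = False
            ¬s = True
        w → (¬s ∧ s) = True
          ¬s ∧ s = False
            ¬s = True
The formula evaluates to True.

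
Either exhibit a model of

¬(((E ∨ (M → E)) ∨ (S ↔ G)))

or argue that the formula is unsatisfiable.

M = True; E = False; S = True; G = False

  ¬(((E ∨ (M → E)) ∨ (S ↔ G))) = True
    (E ∨ (M → E)) ∨ (S ↔ G) = False
      E ∨ (M → E) = False
        M → E = False
      S ↔ G = False
The formula evaluates to True.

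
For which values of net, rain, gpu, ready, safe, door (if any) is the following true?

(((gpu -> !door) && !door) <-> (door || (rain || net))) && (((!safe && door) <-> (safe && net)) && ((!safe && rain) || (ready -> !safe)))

net: True, rain: False, gpu: True, ready: True, safe: False, door: False

  ((gpu -> !door) && !door) <-> (door || (rain || net)) = True
    (gpu -> !door) && !door = True
      gpu -> !door = True
        !door = True
      !door = True
    door || (rain || net) = True
      rain || net = True
  ((!safe && door) <-> (safe && net)) && ((!safe && rain) || (ready -> !safe)) = True
    (!safe && door) <-> (safe && net) = True
      !safe && door = False
        !safe = True
      safe && net = False
    (!safe && rain) || (ready -> !safe) = True
      !safe && rain = False
        !safe = True
      ready -> !safe = True
        !safe = True
Both conjuncts True, so the formula holds.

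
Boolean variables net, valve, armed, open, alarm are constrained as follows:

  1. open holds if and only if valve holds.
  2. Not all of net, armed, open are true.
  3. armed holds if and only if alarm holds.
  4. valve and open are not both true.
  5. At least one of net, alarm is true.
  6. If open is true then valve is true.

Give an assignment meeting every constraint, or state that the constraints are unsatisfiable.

net = False, valve = False, armed = True, open = False, alarm = True

  (1) open=F, valve=F — same ✓
  (2) {net, armed, open}: 1/3 true — not all ✓
  (3) armed=T, alarm=T — same ✓
  (4) valve=F, open=F — not both ✓
  (5) {net, alarm}: 1 true — at least one ✓
  (6) open=F ⇒ valve: vacuous ✓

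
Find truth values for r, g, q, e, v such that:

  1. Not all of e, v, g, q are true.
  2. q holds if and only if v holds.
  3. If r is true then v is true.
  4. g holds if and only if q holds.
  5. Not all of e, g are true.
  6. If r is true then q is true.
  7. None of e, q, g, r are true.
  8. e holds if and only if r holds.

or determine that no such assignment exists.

r: False, g: False, q: False, e: False, v: False

  (1) {e, v, g, q}: 0/4 true — not all ✓
  (2) q=F, v=F — same ✓
  (3) r=F ⇒ v: vacuous ✓
  (4) g=F, q=F — same ✓
  (5) {e, g}: 0/2 true — not all ✓
  (6) r=F ⇒ q: vacuous ✓
  (7) {e, q, g, r}: 0 true — none ✓
  (8) e=F, r=F — same ✓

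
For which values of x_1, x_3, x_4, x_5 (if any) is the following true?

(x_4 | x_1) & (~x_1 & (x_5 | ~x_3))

x_1=F, x_3=F, x_4=T, x_5=T

  x_4 | x_1 = True
  ~x_1 & (x_5 | ~x_3) = True
    ~x_1 = True
    x_5 | ~x_3 = True
      ~x_3 = True
Both conjuncts True, so the formula holds.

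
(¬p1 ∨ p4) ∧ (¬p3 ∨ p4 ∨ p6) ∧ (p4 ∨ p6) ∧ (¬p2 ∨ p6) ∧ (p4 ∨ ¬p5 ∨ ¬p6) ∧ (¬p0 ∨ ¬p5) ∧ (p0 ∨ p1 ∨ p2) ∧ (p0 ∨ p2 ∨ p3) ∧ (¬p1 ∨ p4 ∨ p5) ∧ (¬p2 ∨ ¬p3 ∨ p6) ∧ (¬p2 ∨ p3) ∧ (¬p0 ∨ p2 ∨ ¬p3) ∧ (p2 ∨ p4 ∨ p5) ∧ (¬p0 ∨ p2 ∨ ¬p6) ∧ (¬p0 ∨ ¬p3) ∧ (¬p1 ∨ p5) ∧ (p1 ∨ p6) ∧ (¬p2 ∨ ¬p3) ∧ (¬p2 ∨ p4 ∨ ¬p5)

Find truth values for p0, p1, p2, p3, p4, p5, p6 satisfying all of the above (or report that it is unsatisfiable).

Set p0 = False.
Try p1 = False:
  (p0 ∨ p1 ∨ p2) forces p2 = True.
  (¬p2 ∨ p6) forces p6 = True.
  (¬p2 ∨ p3) forces p3 = True.
  clause (¬p2 ∨ ¬p3) is falsified — backtrack.
So p1 = True.
  then (¬p1 ∨ p4) forces p4 = True.
  then (¬p1 ∨ p5) forces p5 = True.
Set p2 = False.
  then (p0 ∨ p2 ∨ p3) forces p3 = True.
Set p6 = True.
All clauses satisfied.

p0 = False, p1 = True, p2 = False, p3 = True, p4 = True, p5 = True, p6 = True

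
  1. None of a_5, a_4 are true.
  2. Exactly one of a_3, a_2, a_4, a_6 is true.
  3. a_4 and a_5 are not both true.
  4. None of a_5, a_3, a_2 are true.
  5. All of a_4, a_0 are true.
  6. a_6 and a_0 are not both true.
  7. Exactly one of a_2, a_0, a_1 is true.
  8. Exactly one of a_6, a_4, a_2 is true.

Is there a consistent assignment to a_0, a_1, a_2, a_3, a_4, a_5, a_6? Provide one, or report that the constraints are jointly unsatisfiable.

Case a_4 = True:
  Constraint (1) is violated (a_4=T) — contradiction.
Case a_4 = False:
  Constraint (5) is violated (a_4=F) — contradiction.
Both cases fail — unsatisfiable.

Unsatisfiable — no assignment works.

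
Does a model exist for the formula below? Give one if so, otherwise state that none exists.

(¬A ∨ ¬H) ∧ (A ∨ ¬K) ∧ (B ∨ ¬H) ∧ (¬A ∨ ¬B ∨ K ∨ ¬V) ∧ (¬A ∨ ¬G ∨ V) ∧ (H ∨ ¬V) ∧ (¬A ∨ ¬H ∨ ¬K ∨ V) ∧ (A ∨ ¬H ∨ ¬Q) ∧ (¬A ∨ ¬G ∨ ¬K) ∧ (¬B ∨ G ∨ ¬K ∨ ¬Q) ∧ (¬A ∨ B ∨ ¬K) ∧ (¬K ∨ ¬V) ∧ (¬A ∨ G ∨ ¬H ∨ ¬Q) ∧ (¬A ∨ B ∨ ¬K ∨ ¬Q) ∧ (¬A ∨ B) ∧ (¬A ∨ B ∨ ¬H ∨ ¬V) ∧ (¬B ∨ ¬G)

V: False, A: False, G: False, K: False, B: True, H: False, Q: False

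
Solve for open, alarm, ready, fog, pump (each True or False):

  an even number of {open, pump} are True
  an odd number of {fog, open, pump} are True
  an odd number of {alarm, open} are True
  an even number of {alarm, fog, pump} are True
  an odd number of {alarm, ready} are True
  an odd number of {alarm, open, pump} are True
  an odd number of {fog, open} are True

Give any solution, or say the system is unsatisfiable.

open = False, alarm = True, ready = False, fog = True, pump = False

{open, pump}: 0 true → even ✓
{fog, open, pump}: 1 true → odd ✓
{alarm, open}: 1 true → odd ✓
{alarm, fog, pump}: 2 true → even ✓
{alarm, ready}: 1 true → odd ✓
{alarm, open, pump}: 1 true → odd ✓
{fog, open}: 1 true → odd ✓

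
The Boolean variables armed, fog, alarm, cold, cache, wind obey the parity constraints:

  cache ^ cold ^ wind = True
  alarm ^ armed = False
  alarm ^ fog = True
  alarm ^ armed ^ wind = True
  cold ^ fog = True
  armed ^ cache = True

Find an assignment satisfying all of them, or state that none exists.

Adding constraints 1, 3, 4, 5, 6 mod 2: every variable appears an even number of times on the left, so the left side is 0.
But the right sides sum to 1 (mod 2). 0 ≠ 1 — the system is inconsistent.

UNSATISFIABLE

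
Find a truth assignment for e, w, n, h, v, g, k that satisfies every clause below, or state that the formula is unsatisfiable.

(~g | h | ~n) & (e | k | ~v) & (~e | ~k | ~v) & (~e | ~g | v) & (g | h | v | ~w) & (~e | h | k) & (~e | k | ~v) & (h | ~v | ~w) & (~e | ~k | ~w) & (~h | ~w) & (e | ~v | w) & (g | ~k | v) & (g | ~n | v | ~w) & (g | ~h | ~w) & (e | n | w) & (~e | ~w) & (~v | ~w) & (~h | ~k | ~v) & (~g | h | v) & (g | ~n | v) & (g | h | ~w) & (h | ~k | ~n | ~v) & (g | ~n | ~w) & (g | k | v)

e = False, w = False, n = True, h = True, v = False, g = True, k = True

Set e = False.
Try w = True:
  (~h | ~w) forces h = False.
  (h | ~v | ~w) forces v = False.
  (g | h | v | ~w) forces g = True.
  clause (~g | h | v) is falsified — backtrack.
So w = False.
  then (e | ~v | w) forces v = False.
  then (e | n | w) forces n = True.
  then (g | ~n | v) forces g = True.
  then (~g | h | ~n) forces h = True.
Set k = True.
All clauses satisfied.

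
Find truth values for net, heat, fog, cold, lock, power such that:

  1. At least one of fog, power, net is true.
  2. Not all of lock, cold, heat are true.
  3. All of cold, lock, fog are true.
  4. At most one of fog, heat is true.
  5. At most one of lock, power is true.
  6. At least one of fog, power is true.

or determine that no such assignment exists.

net=T, heat=F, fog=T, cold=T, lock=T, power=F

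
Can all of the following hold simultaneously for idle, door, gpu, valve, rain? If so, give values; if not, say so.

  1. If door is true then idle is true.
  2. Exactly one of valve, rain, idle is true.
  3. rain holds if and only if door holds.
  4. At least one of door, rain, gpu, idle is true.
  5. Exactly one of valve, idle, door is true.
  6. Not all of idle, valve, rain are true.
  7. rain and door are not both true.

idle=T; door=F; gpu=T; valve=F; rain=F

  (1) door=F ⇒ idle: vacuous ✓
  (2) {valve, rain, idle}: 1 true — exactly one ✓
  (3) rain=F, door=F — same ✓
  (4) {door, rain, gpu, idle}: 2 true — at least one ✓
  (5) {valve, idle, door}: 1 true — exactly one ✓
  (6) {idle, valve, rain}: 1/3 true — not all ✓
  (7) rain=F, door=F — not both ✓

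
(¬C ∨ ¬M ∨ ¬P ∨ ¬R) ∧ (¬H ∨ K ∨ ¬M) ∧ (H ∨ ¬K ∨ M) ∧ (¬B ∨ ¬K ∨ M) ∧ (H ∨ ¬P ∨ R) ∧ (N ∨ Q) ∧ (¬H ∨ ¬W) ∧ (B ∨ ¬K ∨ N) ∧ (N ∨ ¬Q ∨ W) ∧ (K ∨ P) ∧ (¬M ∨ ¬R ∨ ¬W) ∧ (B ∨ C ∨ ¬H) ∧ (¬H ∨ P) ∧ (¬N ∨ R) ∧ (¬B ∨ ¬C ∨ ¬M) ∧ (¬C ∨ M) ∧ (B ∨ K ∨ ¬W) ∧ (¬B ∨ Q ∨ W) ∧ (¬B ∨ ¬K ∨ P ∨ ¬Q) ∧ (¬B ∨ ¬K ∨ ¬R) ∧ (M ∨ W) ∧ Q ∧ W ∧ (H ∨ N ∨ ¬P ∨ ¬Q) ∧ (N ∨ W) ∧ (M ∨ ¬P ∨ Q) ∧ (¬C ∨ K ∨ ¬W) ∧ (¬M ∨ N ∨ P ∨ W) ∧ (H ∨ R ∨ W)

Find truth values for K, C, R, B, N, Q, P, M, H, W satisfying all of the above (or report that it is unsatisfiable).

Unit clause (Q) forces Q = True.
Unit clause (W) forces W = True.
In (¬H ∨ ¬W) only ¬H is left, so H = False.
Set K = False.
  then (K ∨ P) forces P = True.
  then (B ∨ K ∨ ¬W) forces B = True.
  then (H ∨ N ∨ ¬P ∨ ¬Q) forces N = True.
  then (¬C ∨ K ∨ ¬W) forces C = False.
  then (H ∨ ¬P ∨ R) forces R = True.
  then (¬M ∨ ¬R ∨ ¬W) forces M = False.
All clauses satisfied.

K = False, C = False, R = True, B = True, N = True, Q = True, P = True, M = False, H = False, W = True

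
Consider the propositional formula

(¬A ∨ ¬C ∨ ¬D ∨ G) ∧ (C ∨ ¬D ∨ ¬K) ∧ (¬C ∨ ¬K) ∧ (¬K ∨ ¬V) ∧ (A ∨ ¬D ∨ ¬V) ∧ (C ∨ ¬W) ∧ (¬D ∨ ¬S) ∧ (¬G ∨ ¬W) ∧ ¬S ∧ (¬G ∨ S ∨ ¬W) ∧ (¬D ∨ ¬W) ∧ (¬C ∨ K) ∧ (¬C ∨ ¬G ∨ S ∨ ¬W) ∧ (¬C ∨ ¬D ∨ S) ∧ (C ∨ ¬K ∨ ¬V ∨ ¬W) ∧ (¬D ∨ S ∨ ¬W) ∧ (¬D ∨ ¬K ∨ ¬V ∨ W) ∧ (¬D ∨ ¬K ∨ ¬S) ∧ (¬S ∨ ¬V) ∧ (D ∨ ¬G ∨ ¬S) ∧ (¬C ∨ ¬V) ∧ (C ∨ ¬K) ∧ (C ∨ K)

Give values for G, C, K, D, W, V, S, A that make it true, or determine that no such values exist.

Case K = True:
  (¬C ∨ ¬K) forces C = False.
  Clause (C ∨ ¬K) is falsified — contradiction.
Case K = False:
  (¬S) forces S = False.
  (¬C ∨ K) forces C = False.
  Clause (C ∨ K) is falsified — contradiction.
Both cases fail, so the formula is unsatisfiable.

Unsatisfiable — no assignment works.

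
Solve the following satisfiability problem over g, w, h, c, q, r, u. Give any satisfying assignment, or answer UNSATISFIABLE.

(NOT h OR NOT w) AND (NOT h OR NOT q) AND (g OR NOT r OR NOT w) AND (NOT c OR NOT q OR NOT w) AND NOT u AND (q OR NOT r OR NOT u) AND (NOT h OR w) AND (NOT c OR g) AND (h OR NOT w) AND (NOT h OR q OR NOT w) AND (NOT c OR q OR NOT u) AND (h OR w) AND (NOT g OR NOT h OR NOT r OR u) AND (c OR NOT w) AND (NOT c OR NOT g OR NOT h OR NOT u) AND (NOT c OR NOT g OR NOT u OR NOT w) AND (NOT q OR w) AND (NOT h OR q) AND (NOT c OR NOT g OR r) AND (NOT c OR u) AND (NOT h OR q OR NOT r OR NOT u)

The formula is unsatisfiable.

Case w = True:
  (NOT h OR NOT w) forces h = False.
  Clause (h OR NOT w) is falsified — contradiction.
Case w = False:
  (NOT u) forces u = False.
  (NOT h OR w) forces h = False.
  Clause (h OR w) is falsified — contradiction.
Both cases fail, so the formula is unsatisfiable.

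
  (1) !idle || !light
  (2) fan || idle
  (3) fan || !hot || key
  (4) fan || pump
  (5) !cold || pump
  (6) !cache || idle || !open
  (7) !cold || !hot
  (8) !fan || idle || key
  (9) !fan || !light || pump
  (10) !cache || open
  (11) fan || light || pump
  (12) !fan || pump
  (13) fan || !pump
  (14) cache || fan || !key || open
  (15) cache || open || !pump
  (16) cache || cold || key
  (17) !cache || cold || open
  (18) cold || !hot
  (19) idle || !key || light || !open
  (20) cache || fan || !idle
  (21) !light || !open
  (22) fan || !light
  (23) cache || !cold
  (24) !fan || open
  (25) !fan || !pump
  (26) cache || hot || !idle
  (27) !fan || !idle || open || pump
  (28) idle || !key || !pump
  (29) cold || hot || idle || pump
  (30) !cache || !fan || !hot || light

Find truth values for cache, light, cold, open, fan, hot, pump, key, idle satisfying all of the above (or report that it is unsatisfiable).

Case pump = True:
  (fan || !pump) forces fan = True.
  Clause (!fan || !pump) is falsified — contradiction.
Case pump = False:
  (fan || pump) forces fan = True.
  Clause (!fan || pump) is falsified — contradiction.
Both cases fail, so the formula is unsatisfiable.

The formula is unsatisfiable.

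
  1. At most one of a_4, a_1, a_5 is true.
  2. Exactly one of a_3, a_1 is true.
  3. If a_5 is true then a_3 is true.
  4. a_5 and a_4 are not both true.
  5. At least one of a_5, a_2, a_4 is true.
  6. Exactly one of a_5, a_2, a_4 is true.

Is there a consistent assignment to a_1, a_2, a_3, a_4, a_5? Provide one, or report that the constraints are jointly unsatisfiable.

a_1 = False, a_2 = True, a_3 = True, a_4 = False, a_5 = False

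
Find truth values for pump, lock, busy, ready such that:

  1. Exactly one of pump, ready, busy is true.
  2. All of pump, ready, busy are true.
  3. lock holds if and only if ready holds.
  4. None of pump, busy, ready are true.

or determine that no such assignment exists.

Case pump = True:
  Constraint (4) is violated (pump=T) — contradiction.
Case pump = False:
  Constraint (2) is violated (pump=F) — contradiction.
Both cases fail — unsatisfiable.

UNSATISFIABLE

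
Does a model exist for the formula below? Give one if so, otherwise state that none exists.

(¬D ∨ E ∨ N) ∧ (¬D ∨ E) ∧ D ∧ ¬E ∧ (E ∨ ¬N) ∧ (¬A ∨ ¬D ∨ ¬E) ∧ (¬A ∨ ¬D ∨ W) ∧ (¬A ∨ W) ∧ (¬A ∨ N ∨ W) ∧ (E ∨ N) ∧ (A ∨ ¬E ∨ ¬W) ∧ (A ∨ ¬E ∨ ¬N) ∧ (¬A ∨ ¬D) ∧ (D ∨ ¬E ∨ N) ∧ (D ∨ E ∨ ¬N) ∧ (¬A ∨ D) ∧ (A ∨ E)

The formula is unsatisfiable.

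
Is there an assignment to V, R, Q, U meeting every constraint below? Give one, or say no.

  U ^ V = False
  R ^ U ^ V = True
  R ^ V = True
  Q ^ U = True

V: False; R: True; Q: True; U: False

U ^ V = F ^ F = False ✓
R ^ U ^ V = T ^ F ^ F = True ✓
R ^ V = T ^ F = True ✓
Q ^ U = T ^ F = True ✓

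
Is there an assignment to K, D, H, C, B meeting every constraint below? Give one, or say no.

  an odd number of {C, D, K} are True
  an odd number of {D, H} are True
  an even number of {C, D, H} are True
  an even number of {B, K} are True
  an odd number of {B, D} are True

Adding constraints 1, 2, 3, 4, 5 mod 2: every variable appears an even number of times on the left, so the left side is 0.
But the right sides sum to 1 (mod 2). 0 ≠ 1 — the system is inconsistent.

Unsatisfiable — no assignment works.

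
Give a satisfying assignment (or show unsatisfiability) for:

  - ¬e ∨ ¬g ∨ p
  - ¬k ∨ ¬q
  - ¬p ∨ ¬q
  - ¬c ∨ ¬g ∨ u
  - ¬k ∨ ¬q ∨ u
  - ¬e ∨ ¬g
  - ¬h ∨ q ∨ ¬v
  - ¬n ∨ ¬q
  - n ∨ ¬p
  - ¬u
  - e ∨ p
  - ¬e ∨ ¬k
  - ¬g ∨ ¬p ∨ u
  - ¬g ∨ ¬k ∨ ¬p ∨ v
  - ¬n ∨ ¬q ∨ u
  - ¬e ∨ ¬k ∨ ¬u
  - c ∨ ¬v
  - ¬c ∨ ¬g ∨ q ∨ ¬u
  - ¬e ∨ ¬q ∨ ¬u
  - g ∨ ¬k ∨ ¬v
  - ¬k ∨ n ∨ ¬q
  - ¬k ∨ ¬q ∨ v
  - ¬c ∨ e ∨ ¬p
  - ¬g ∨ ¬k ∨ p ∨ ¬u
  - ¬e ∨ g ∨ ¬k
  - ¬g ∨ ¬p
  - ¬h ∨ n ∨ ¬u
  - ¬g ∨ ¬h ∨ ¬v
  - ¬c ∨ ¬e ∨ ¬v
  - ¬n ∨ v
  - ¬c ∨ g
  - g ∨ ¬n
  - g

Case g = True:
  (¬e ∨ ¬g) forces e = False.
  (¬u) forces u = False.
  (¬c ∨ ¬g ∨ u) forces c = False.
  (e ∨ p) forces p = True.
  Clause (¬g ∨ ¬p ∨ u) is falsified — contradiction.
Case g = False:
  Clause (g) is falsified — contradiction.
Both cases fail, so the formula is unsatisfiable.

The formula is unsatisfiable.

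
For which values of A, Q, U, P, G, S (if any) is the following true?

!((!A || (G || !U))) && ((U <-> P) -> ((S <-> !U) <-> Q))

A = True, Q = True, U = True, P = False, G = False, S = False

  !((!A || (G || !U))) = True
    !A || (G || !U) = False
      !A = False
      G || !U = False
        !U = False
  (U <-> P) -> ((S <-> !U) <-> Q) = True
    U <-> P = False
    (S <-> !U) <-> Q = True
      S <-> !U = True
        !U = False
Both conjuncts True, so the formula holds.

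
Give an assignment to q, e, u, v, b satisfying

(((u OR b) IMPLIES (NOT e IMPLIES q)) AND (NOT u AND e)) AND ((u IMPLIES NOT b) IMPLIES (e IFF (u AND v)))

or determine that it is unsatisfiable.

Unsatisfiable

Case e = True: the formula simplifies to NOT u AND ((u IMPLIES NOT b) IMPLIES (u AND v)).
  u = True: the conjunct NOT u is False.
  u = False: the conjunct (u IMPLIES NOT b) IMPLIES (u AND v) becomes (False IMPLIES NOT b) IMPLIES (False AND v) = False.
Case e = False: the conjunct e is False.
Both cases fail — unsatisfiable.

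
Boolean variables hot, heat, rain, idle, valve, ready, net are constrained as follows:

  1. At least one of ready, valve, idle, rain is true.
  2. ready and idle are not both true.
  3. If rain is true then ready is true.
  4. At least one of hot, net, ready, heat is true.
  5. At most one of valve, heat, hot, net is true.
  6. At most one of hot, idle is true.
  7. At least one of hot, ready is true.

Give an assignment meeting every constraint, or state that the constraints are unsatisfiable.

hot = False; heat = True; rain = False; idle = False; valve = False; ready = True; net = False

  (1) {ready, valve, idle, rain}: 1 true — at least one ✓
  (2) ready=T, idle=F — not both ✓
  (3) rain=F ⇒ ready: vacuous ✓
  (4) {hot, net, ready, heat}: 2 true — at least one ✓
  (5) {valve, heat, hot, net}: 1 true — at most one ✓
  (6) {hot, idle}: 0 true — at most one ✓
  (7) {hot, ready}: 1 true — at least one ✓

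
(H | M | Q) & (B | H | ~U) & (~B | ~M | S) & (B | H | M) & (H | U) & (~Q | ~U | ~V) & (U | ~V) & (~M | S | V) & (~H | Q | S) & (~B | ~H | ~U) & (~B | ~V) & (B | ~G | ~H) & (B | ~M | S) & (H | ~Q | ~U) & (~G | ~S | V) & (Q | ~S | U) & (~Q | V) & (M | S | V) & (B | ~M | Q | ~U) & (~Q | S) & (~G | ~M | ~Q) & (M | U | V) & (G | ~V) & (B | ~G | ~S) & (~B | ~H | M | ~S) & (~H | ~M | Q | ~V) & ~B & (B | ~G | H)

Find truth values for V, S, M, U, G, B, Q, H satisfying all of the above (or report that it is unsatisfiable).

Unit clause (~B) forces B = False.
Set V = False.
  then (~Q | V) forces Q = False.
Try S = False:
  (~M | S | V) forces M = False.
  clause (M | S | V) is falsified — backtrack.
So S = True.
  then (~G | ~S | V) forces G = False.
  then (Q | ~S | U) forces U = True.
  then (B | ~M | Q | ~U) forces M = False.
  then (H | M | Q) forces H = True.
All clauses satisfied.

V = False, S = True, M = False, U = True, G = False, B = False, Q = False, H = True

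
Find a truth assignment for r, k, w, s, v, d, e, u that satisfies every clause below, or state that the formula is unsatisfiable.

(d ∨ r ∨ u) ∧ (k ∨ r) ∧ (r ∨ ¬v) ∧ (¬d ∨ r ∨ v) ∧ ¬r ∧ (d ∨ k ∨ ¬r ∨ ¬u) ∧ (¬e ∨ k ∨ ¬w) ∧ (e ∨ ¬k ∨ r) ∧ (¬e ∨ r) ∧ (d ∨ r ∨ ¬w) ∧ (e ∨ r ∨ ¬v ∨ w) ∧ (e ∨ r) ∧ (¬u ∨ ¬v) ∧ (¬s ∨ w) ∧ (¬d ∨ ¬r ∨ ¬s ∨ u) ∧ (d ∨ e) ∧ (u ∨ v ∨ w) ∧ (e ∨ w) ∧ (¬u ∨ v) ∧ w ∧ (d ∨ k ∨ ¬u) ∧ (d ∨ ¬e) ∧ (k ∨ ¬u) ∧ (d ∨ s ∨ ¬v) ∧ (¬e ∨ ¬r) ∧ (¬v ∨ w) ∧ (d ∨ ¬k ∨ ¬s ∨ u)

Case e = True:
  (¬r) forces r = False.
  Clause (¬e ∨ r) is falsified — contradiction.
Case e = False:
  (¬r) forces r = False.
  Clause (e ∨ r) is falsified — contradiction.
Both cases fail, so the formula is unsatisfiable.

No satisfying assignment exists.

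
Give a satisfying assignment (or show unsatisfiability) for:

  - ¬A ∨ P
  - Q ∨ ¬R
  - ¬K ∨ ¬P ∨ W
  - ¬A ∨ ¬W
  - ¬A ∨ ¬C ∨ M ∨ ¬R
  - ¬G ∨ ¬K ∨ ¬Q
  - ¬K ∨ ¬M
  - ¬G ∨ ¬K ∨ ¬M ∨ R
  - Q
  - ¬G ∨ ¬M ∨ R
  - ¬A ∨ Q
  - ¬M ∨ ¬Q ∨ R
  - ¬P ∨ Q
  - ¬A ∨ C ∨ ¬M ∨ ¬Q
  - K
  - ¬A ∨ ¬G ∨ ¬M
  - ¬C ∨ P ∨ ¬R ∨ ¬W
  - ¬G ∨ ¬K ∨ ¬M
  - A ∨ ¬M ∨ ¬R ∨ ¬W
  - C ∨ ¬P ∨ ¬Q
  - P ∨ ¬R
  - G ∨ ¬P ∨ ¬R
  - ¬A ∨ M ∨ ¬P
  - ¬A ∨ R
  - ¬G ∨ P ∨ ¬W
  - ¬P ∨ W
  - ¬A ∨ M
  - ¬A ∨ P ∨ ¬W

Unit clause (Q) forces Q = True.
Unit clause (K) forces K = True.
In (¬G ∨ ¬K ∨ ¬Q) only ¬G is left, so G = False.
In (¬K ∨ ¬M) only ¬M is left, so M = False.
In (¬A ∨ M) only ¬A is left, so A = False.
Try R = True:
  (P ∨ ¬R) forces P = True.
  clause (G ∨ ¬P ∨ ¬R) is falsified — backtrack.
So R = False.
Set C = False.
  then (C ∨ ¬P ∨ ¬Q) forces P = False.
Set W = False.
All clauses satisfied.

R = False, C = False, P = False, A = False, W = False, Q = True, G = False, M = False, K = True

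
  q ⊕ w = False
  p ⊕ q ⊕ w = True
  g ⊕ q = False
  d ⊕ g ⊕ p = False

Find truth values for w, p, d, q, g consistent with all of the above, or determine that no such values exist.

w=F, p=T, d=T, q=F, g=F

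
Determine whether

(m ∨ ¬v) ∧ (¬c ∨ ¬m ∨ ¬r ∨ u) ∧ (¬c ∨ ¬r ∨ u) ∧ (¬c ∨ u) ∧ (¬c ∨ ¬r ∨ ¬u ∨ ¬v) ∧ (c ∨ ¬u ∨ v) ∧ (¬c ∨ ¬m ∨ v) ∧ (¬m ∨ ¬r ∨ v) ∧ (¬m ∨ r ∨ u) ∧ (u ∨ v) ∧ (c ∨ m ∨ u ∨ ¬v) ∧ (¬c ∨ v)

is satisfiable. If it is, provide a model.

Try v = False:
  (u ∨ v) forces u = True.
  (c ∨ ¬u ∨ v) forces c = True.
  clause (¬c ∨ v) is falsified — backtrack.
So v = True.
  then (m ∨ ¬v) forces m = True.
Set r = False.
  then (¬m ∨ r ∨ u) forces u = True.
Set c = True.
All clauses satisfied.

v = True; r = False; c = True; m = True; u = True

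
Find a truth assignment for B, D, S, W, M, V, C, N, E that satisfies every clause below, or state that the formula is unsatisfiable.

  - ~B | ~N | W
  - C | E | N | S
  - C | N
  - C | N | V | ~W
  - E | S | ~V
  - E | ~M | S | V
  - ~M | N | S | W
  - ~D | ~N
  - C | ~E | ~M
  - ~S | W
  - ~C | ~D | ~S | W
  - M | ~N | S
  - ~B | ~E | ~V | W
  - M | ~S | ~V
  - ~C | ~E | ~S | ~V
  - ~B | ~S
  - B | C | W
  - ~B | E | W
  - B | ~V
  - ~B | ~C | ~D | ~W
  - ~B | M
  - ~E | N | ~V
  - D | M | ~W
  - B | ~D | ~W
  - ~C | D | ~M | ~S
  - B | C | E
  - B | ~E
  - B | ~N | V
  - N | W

Set B = True.
  then (~B | ~S) forces S = False.
  then (~B | M) forces M = True.
Try D = True:
  (~D | ~N) forces N = False.
  (C | N) forces C = True.
  (~M | N | S | W) forces W = True.
  clause (~B | ~C | ~D | ~W) is falsified — backtrack.
So D = False.
Set W = True.
Set V = False.
  then (E | ~M | S | V) forces E = True.
  then (C | ~E | ~M) forces C = True.
Set N = False.
All clauses satisfied.

B = True; D = False; S = False; W = True; M = True; V = False; C = True; N = False; E = True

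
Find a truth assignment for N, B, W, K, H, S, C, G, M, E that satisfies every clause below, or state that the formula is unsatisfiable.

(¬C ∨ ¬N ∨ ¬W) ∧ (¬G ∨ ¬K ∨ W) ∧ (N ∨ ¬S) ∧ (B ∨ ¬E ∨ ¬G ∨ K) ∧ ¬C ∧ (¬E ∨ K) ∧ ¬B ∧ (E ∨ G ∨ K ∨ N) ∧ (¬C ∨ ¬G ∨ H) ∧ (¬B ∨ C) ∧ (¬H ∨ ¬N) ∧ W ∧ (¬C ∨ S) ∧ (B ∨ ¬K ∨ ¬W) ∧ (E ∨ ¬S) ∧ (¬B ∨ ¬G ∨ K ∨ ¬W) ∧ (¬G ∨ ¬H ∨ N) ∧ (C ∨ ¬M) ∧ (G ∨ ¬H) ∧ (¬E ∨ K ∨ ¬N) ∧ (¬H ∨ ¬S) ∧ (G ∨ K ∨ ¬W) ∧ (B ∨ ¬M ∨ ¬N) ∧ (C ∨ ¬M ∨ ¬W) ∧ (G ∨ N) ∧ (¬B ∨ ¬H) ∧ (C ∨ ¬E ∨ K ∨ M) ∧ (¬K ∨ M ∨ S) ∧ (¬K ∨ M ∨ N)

Unit clause (¬C) forces C = False.
Unit clause (¬B) forces B = False.
Unit clause (W) forces W = True.
In (B ∨ ¬K ∨ ¬W) only ¬K is left, so K = False.
In (C ∨ ¬M) only ¬M is left, so M = False.
In (G ∨ K ∨ ¬W) only G is left, so G = True.
In (C ∨ ¬E ∨ K ∨ M) only ¬E is left, so E = False.
In (E ∨ ¬S) only ¬S is left, so S = False.
Set N = True.
  then (¬H ∨ ¬N) forces H = False.
All clauses satisfied.

N = True, B = False, W = True, K = False, H = False, S = False, C = False, G = True, M = False, E = False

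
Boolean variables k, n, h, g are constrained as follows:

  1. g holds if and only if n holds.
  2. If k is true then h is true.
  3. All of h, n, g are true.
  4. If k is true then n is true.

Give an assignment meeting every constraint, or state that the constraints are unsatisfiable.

k = False, n = True, h = True, g = True

  (1) g=T, n=T — same ✓
  (2) k=F ⇒ h: vacuous ✓
  (3) {h, n, g}: all 3 true ✓
  (4) k=F ⇒ n: vacuous ✓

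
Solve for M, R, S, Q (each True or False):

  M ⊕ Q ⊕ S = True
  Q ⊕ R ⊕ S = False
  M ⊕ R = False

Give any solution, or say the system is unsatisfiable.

Adding constraints 1, 2, 3 mod 2: every variable appears an even number of times on the left, so the left side is 0.
But the right sides sum to 1 (mod 2). 0 ≠ 1 — the system is inconsistent.

No satisfying assignment exists.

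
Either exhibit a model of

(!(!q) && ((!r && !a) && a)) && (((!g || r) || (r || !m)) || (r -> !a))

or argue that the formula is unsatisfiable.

Unsatisfiable — no assignment works.

Case a = True: the conjunct !a is False.
Case a = False: the conjunct a is False.
Both cases fail — unsatisfiable.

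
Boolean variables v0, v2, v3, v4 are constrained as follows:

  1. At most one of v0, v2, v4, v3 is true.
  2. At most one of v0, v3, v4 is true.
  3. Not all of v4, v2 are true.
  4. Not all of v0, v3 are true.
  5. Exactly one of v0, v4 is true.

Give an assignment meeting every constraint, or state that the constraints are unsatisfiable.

v0: False; v2: False; v3: False; v4: True

  (1) {v0, v2, v4, v3}: 1 true — at most one ✓
  (2) {v0, v3, v4}: 1 true — at most one ✓
  (3) {v4, v2}: 1/2 true — not all ✓
  (4) {v0, v3}: 0/2 true — not all ✓
  (5) {v0, v4}: 1 true — exactly one ✓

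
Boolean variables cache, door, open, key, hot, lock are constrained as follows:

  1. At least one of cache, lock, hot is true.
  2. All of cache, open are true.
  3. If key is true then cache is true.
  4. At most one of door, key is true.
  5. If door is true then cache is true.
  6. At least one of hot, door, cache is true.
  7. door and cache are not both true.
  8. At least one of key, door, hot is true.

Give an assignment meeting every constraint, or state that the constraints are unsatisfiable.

cache = True, door = False, open = True, key = False, hot = True, lock = True

  (1) {cache, lock, hot}: 3 true — at least one ✓
  (2) {cache, open}: all 2 true ✓
  (3) key=F ⇒ cache: vacuous ✓
  (4) {door, key}: 0 true — at most one ✓
  (5) door=F ⇒ cache: vacuous ✓
  (6) {hot, door, cache}: 2 true — at least one ✓
  (7) door=F, cache=T — not both ✓
  (8) {key, door, hot}: 1 true — at least one ✓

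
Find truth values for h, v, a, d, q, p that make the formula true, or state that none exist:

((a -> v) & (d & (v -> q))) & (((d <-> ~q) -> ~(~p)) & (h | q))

h = False, v = False, a = False, d = True, q = True, p = False

  (a -> v) & (d & (v -> q)) = True
    a -> v = True
    d & (v -> q) = True
      v -> q = True
  ((d <-> ~q) -> ~(~p)) & (h | q) = True
    (d <-> ~q) -> ~(~p) = True
      d <-> ~q = False
        ~q = False
      ~(~p) = False
        ~p = True
    h | q = True
Both conjuncts True, so the formula holds.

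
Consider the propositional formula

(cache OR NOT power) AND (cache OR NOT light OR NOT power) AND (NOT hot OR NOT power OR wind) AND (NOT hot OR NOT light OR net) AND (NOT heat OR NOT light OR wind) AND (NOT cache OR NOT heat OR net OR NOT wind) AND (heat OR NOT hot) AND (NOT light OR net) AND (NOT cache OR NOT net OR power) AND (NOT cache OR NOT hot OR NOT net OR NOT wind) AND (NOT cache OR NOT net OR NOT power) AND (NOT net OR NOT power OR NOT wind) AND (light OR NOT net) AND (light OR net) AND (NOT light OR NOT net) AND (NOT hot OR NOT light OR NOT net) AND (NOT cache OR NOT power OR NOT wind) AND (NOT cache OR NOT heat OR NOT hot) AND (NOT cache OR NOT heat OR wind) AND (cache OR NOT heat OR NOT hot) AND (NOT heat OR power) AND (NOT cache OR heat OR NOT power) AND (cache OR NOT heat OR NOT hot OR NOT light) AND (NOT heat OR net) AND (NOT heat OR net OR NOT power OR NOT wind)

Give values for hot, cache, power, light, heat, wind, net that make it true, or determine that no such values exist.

Case light = True:
  (NOT light OR net) forces net = True.
  Clause (NOT light OR NOT net) is falsified — contradiction.
Case light = False:
  (light OR NOT net) forces net = False.
  Clause (light OR net) is falsified — contradiction.
Both cases fail, so the formula is unsatisfiable.

The formula is unsatisfiable.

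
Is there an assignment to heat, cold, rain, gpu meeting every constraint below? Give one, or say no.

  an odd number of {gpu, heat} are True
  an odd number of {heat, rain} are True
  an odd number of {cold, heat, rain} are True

heat = False, cold = False, rain = True, gpu = True

{gpu, heat}: 1 true → odd ✓
{heat, rain}: 1 true → odd ✓
{cold, heat, rain}: 1 true → odd ✓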